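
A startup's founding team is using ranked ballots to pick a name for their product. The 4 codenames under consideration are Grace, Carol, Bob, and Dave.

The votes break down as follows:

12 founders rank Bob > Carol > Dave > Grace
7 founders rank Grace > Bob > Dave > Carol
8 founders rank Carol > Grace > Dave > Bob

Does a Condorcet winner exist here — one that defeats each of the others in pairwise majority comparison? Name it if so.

No Condorcet winner

Head-to-head results (27 voters total):
Grace vs Carol: Carol wins 20–7.
Grace vs Bob: Grace wins 15–12.
Grace vs Dave: Grace wins 15–12.
Carol vs Bob: Bob wins 19–8.
Carol vs Dave: Carol wins 20–7.
Bob vs Dave: Bob wins 19–8.
No candidate beats all others: Grace beats Bob beats Carol beats Grace, a majority cycle.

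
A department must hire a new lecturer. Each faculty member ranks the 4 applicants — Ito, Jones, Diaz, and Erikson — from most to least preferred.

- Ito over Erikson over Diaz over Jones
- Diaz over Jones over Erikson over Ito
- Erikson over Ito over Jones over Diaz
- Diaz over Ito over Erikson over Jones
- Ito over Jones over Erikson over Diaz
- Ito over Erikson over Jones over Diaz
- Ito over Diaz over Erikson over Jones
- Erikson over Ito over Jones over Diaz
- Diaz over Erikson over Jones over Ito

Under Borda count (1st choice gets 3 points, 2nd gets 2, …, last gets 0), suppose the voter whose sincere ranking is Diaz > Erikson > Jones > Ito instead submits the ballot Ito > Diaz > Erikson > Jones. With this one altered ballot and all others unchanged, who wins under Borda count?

Borda totals with the altered ballot: Ito 21, Jones 7, Diaz 11, Erikson 15.
The winner is unchanged: still Ito.

Ito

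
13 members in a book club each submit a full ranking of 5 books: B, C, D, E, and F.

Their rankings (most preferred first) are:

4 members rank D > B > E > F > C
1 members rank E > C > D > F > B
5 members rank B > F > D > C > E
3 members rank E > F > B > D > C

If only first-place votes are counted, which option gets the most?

First-place vote totals:
  B: 5
  C: 0
  D: 4
  E: 4
  F: 0
B has the most first-place votes.

B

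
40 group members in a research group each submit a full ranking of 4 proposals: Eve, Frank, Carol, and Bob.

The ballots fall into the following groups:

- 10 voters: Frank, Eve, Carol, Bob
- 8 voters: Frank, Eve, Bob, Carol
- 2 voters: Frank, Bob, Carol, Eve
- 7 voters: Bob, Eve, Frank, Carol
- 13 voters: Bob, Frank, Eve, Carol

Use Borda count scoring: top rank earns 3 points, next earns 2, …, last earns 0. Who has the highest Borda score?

Borda scores:
  Eve: 10·2 + 8·2 + 2·0 + 7·2 + 13·1 = 63
  Frank: 10·3 + 8·3 + 2·3 + 7·1 + 13·2 = 93
  Carol: 10·1 + 8·0 + 2·1 + 7·0 + 13·0 = 12
  Bob: 10·0 + 8·1 + 2·2 + 7·3 + 13·3 = 72
Frank has the highest total.

Frank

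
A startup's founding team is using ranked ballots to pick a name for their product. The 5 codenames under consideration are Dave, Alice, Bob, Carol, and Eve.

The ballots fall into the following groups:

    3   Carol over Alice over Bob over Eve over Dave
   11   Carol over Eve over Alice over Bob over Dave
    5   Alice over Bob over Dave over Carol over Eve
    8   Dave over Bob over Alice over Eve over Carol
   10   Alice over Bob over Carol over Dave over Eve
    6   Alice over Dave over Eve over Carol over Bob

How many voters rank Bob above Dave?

29

Ballots ranking Bob above Dave: 3+11+5+10 = 29.
Ballots ranking Dave above Bob: 8+6 = 14.
So 29 of 43 voters prefer Bob to Dave.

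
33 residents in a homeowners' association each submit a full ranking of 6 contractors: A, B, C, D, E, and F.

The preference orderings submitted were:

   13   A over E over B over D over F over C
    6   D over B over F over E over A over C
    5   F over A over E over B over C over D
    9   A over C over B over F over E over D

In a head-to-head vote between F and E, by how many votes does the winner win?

Ballots ranking F above E: 6+5+9 = 20.
Ballots ranking E above F: 13.
F wins 20–13, a margin of 7.

7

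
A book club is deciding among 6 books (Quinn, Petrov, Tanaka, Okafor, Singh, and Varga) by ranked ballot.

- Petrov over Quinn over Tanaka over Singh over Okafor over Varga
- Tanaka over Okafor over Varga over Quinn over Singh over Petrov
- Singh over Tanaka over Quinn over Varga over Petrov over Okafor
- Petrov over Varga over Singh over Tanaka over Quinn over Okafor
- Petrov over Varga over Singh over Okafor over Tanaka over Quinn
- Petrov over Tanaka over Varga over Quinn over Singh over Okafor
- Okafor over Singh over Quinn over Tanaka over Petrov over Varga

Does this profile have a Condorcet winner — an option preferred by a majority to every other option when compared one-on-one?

Yes

Head-to-head results (7 voters total):
Quinn vs Petrov: Petrov wins 4–3.
Quinn vs Tanaka: Tanaka wins 5–2.
Quinn vs Okafor: Quinn wins 4–3.
Quinn vs Singh: Singh wins 4–3.
Quinn vs Varga: Varga wins 4–3.
Petrov vs Tanaka: Petrov wins 4–3.
Petrov vs Okafor: Petrov wins 5–2.
Petrov vs Singh: Petrov wins 4–3.
Petrov vs Varga: Petrov wins 5–2.
Tanaka vs Okafor: Tanaka wins 5–2.
Tanaka vs Singh: Singh wins 4–3.
Tanaka vs Varga: Tanaka wins 5–2.
Okafor vs Singh: Singh wins 5–2.
Okafor vs Varga: Varga wins 4–3.
Singh vs Varga: Varga wins 4–3.
Petrov beats each rival — Quinn (4–3), Tanaka (4–3), Okafor (5–2), Singh (4–3), Varga (5–2) — so Petrov is the Condorcet winner.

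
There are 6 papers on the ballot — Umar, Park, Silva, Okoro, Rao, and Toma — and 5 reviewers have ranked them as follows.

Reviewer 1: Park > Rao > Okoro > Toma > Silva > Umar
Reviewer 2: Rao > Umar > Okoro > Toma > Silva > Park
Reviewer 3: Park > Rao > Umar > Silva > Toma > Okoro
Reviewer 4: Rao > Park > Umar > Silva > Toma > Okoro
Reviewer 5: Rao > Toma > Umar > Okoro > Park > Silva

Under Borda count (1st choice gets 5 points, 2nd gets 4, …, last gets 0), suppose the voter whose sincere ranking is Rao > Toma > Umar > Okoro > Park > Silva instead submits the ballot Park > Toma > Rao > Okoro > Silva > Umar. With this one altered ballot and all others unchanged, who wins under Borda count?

Rao

Borda totals with the altered ballot: Umar 10, Park 19, Silva 7, Okoro 8, Rao 21, Toma 10.
The winner is unchanged: still Rao.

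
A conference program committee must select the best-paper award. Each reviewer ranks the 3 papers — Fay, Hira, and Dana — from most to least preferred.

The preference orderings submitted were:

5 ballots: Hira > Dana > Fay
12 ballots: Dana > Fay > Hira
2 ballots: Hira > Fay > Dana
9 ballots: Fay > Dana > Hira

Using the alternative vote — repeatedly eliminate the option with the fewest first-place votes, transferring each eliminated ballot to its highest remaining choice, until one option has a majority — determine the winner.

Dana

Round 1: Dana 12, Fay 9, Hira 7. Hira has the fewest and is eliminated.
Round 2: Dana 17, Fay 11. Dana has a majority.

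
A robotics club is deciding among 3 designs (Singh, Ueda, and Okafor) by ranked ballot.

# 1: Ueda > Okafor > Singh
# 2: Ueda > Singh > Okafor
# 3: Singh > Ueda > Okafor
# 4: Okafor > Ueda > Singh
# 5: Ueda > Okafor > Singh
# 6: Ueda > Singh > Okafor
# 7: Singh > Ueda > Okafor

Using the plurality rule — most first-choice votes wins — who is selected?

First-place vote totals:
  Singh: 2
  Ueda: 4
  Okafor: 1
Ueda has the most first-place votes.

Ueda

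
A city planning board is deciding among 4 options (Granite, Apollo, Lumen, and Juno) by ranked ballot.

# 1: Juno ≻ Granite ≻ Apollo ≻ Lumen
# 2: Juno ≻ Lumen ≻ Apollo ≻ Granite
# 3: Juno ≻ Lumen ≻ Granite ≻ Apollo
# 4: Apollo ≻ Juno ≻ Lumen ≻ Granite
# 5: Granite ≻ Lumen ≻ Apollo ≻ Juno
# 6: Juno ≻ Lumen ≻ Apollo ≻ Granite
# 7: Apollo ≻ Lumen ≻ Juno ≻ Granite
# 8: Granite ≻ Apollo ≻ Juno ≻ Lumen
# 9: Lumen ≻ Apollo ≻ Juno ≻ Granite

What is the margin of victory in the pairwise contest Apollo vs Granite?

Ballots ranking Apollo above Granite: 5.
Ballots ranking Granite above Apollo: 4.
Apollo wins 5–4, a margin of 1.

1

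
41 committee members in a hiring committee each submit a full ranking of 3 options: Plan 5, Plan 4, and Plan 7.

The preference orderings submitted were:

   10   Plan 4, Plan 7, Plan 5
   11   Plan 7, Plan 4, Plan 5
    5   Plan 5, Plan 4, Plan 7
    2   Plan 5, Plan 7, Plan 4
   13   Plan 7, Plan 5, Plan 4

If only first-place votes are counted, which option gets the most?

First-place vote totals:
  Plan 5: 7
  Plan 4: 10
  Plan 7: 24
Plan 7 has the most first-place votes.

Plan 7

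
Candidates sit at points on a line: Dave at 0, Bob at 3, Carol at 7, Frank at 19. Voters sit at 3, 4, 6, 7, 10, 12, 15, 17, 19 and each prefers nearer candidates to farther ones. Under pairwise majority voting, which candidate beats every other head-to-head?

Carol

With single-peaked preferences on a line, the Condorcet winner is the candidate closest to the median voter.
The median voter (position 10) is closest to Carol at 7.
Check: Carol vs Bob — voters closer to Carol: 7 of 9.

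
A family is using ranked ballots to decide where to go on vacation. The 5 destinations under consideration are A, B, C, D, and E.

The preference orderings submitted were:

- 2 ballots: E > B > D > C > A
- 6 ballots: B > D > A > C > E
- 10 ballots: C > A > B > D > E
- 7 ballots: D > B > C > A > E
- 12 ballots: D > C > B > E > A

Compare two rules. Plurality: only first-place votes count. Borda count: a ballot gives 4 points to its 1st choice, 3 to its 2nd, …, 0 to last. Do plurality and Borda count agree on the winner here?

Yes

Plurality first-place counts: A 0, B 6, C 10, D 19, E 2 → D.
Borda totals: A 49, B 95, C 98, D 108, E 20 → D.
The two rules agree on D.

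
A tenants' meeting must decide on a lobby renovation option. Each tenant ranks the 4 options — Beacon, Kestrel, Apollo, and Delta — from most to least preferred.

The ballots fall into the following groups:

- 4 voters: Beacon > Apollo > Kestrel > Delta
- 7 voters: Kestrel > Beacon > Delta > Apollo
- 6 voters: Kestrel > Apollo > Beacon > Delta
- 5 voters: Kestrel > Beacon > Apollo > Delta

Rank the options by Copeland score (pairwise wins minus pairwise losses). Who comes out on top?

Kestrel

Pairwise results:
  Beacon vs Kestrel: Kestrel wins 18–4.
  Beacon vs Apollo: Beacon wins 16–6.
  Beacon vs Delta: Beacon wins 22–0.
  Kestrel vs Apollo: Kestrel wins 18–4.
  Kestrel vs Delta: Kestrel wins 22–0.
  Apollo vs Delta: Apollo wins 15–7.
Copeland scores (wins − losses):
  Beacon: 2 − 1 = 1
  Kestrel: 3 − 0 = 3
  Apollo: 1 − 2 = -1
  Delta: 0 − 3 = -3
Kestrel has the best Copeland score.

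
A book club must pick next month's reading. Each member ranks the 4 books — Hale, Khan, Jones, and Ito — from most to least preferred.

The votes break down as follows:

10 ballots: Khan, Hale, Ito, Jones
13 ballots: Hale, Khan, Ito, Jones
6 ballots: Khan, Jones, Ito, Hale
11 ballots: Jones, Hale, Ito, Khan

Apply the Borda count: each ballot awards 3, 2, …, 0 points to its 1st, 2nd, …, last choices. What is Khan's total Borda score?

Borda scores:
  Hale: 10·2 + 13·3 + 6·0 + 11·2 = 81
  Khan: 10·3 + 13·2 + 6·3 + 11·0 = 74
  Jones: 10·0 + 13·0 + 6·2 + 11·3 = 45
  Ito: 10·1 + 13·1 + 6·1 + 11·1 = 40

74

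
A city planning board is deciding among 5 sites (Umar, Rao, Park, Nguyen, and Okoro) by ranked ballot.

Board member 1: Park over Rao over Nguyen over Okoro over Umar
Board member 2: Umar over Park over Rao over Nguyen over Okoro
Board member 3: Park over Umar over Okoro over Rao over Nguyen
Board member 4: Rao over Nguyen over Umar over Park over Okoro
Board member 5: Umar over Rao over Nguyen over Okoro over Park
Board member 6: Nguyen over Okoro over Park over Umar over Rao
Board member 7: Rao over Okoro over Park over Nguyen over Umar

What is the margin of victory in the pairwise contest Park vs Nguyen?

1

Ballots ranking Park above Nguyen: 4.
Ballots ranking Nguyen above Park: 3.
Park wins 4–3, a margin of 1.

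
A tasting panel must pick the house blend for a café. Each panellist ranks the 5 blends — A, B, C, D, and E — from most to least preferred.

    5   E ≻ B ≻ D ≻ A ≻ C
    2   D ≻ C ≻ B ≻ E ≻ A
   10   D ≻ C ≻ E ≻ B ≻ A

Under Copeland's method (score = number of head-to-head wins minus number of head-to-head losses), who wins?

Pairwise results:
  A vs B: B wins 17–0.
  A vs C: C wins 12–5.
  A vs D: D wins 17–0.
  A vs E: E wins 17–0.
  B vs C: C wins 12–5.
  B vs D: D wins 12–5.
  B vs E: E wins 15–2.
  C vs D: D wins 17–0.
  C vs E: C wins 12–5.
  D vs E: D wins 12–5.
Copeland scores (wins − losses):
  A: 0 − 4 = -4
  B: 1 − 3 = -2
  C: 3 − 1 = 2
  D: 4 − 0 = 4
  E: 2 − 2 = 0
D has the best Copeland score.

D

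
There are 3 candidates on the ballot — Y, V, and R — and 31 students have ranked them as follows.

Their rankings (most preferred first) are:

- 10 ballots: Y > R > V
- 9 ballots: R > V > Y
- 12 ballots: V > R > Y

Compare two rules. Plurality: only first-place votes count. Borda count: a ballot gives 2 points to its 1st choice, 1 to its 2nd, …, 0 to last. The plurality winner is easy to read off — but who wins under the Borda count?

Plurality first-place counts: Y 10, V 12, R 9 → V.
Borda totals: Y 20, V 33, R 40 → R.

R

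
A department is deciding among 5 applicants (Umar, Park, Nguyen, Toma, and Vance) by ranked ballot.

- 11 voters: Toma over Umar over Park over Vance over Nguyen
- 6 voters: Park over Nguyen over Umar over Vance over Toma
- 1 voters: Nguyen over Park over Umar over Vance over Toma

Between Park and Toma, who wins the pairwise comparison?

Ballots ranking Park above Toma: 6+1 = 7.
Ballots ranking Toma above Park: 11.
Toma wins the head-to-head, 11–7.

Toma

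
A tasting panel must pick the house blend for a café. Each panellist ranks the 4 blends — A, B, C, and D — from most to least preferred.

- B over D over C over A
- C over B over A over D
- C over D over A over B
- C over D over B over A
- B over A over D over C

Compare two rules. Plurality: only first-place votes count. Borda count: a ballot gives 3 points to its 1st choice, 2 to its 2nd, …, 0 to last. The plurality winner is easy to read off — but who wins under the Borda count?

Plurality first-place counts: A 0, B 2, C 3, D 0 → C.
Borda totals: A 4, B 9, C 10, D 7 → C.

C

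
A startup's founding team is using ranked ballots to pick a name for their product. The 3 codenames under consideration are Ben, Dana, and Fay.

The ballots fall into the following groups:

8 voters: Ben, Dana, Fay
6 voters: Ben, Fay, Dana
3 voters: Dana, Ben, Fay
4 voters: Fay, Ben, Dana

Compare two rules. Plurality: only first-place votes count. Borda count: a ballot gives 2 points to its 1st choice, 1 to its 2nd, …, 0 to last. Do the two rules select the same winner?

Plurality first-place counts: Ben 14, Dana 3, Fay 4 → Ben.
Borda totals: Ben 35, Dana 14, Fay 14 → Ben.
The two rules agree on Ben.

Yes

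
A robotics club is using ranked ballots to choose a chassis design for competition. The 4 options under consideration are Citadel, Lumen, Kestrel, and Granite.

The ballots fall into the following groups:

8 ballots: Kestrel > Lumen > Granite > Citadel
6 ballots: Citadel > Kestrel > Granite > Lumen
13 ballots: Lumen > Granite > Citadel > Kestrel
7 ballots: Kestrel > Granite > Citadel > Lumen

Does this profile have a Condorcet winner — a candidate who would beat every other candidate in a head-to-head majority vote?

Head-to-head results (34 voters total):
Citadel vs Lumen: Lumen wins 21–13.
Citadel vs Kestrel: Citadel wins 19–15.
Citadel vs Granite: Granite wins 28–6.
Lumen vs Kestrel: Kestrel wins 21–13.
Lumen vs Granite: Lumen wins 21–13.
Kestrel vs Granite: Kestrel wins 21–13.
No candidate beats all others: Citadel beats Kestrel beats Lumen beats Citadel, a majority cycle.

No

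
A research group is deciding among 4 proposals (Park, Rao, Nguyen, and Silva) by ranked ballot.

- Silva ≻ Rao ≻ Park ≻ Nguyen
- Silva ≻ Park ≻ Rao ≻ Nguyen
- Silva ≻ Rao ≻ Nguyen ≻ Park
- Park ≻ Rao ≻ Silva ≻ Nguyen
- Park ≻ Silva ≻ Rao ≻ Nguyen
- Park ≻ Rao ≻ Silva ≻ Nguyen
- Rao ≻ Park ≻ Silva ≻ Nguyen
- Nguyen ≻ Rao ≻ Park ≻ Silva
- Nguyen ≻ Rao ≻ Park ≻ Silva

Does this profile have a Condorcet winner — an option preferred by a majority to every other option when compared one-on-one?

Yes

Head-to-head results (9 voters total):
Park vs Rao: Rao wins 5–4.
Park vs Nguyen: Park wins 6–3.
Park vs Silva: Park wins 6–3.
Rao vs Nguyen: Rao wins 7–2.
Rao vs Silva: Rao wins 5–4.
Nguyen vs Silva: Silva wins 7–2.
Rao beats each rival — Park (5–4), Nguyen (7–2), Silva (5–4) — so Rao is the Condorcet winner.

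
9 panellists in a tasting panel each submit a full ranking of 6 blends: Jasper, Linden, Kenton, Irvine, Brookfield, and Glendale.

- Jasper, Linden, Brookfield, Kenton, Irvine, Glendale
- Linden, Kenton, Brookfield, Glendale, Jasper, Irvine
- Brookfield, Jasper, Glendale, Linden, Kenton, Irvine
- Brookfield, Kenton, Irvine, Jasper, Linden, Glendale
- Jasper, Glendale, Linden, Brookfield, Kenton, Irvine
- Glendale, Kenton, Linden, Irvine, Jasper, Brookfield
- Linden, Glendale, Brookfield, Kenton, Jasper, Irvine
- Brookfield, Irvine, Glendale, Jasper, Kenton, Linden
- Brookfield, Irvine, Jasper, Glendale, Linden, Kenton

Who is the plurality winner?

First-place vote totals:
  Jasper: 2
  Linden: 2
  Kenton: 0
  Irvine: 0
  Brookfield: 4
  Glendale: 1
Brookfield has the most first-place votes.

Brookfield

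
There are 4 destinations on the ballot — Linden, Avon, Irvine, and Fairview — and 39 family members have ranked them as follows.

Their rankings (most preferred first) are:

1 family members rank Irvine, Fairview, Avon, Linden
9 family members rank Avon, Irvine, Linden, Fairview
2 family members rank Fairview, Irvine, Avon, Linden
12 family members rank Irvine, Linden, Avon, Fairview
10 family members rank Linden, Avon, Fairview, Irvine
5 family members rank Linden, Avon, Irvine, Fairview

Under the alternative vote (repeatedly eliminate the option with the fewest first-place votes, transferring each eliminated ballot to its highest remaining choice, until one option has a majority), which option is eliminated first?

Round 1: Linden 15, Irvine 13, Avon 9, Fairview 2. Fairview has the fewest and is eliminated.
Round 2: Linden 15, Irvine 15, Avon 9. Avon has the fewest and is eliminated.
Round 3: Irvine 24, Linden 15. Irvine has a majority.

Fairview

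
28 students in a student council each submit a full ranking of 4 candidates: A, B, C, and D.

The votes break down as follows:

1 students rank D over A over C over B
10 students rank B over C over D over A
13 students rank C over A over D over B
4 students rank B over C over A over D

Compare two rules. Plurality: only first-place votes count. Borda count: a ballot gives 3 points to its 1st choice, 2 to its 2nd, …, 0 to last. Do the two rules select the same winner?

No

Plurality first-place counts: A 0, B 14, C 13, D 1 → B.
Borda totals: A 32, B 42, C 68, D 26 → C.
The two rules disagree: plurality picks B, Borda picks C.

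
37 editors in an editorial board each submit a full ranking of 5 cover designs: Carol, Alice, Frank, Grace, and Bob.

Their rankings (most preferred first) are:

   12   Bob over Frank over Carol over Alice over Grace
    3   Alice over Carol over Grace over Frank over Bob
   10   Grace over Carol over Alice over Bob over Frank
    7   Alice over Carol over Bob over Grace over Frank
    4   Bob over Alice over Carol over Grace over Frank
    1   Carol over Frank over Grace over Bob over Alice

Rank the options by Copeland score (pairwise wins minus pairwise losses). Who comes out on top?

Pairwise results:
  Carol vs Alice: Carol wins 23–14.
  Carol vs Frank: Carol wins 25–12.
  Carol vs Grace: Carol wins 27–10.
  Carol vs Bob: Carol wins 21–16.
  Alice vs Frank: Alice wins 24–13.
  Alice vs Grace: Alice wins 26–11.
  Alice vs Bob: Alice wins 20–17.
  Frank vs Grace: Grace wins 24–13.
  Frank vs Bob: Bob wins 33–4.
  Grace vs Bob: Bob wins 23–14.
Copeland scores (wins − losses):
  Carol: 4 − 0 = 4
  Alice: 3 − 1 = 2
  Frank: 0 − 4 = -4
  Grace: 1 − 3 = -2
  Bob: 2 − 2 = 0
Carol has the best Copeland score.

Carol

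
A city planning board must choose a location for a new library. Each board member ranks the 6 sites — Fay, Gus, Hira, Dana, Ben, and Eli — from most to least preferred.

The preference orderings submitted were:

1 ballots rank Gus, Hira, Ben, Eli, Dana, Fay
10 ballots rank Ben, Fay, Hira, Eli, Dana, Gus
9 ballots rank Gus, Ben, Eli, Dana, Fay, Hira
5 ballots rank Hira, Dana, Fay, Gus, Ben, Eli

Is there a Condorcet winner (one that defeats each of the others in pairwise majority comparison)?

Head-to-head results (25 voters total):
Fay vs Gus: Fay wins 15–10.
Fay vs Hira: Fay wins 19–6.
Fay vs Dana: Dana wins 15–10.
Fay vs Ben: Ben wins 20–5.
Fay vs Eli: Fay wins 15–10.
Gus vs Hira: Hira wins 15–10.
Gus vs Dana: Dana wins 15–10.
Gus vs Ben: Gus wins 15–10.
Gus vs Eli: Gus wins 15–10.
Hira vs Dana: Hira wins 16–9.
Hira vs Ben: Ben wins 19–6.
Hira vs Eli: Hira wins 16–9.
Dana vs Ben: Ben wins 20–5.
Dana vs Eli: Eli wins 20–5.
Ben vs Eli: Ben wins 25–0.
No candidate beats all others: Fay beats Gus beats Ben beats Fay, a majority cycle.

No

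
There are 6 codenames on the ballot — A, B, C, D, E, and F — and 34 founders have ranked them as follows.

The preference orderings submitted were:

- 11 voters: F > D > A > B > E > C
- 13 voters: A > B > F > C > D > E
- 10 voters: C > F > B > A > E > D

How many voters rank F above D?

34

Ballots ranking F above D: 11+13+10 = 34.
Ballots ranking D above F: 0.
So 34 of 34 voters prefer F to D.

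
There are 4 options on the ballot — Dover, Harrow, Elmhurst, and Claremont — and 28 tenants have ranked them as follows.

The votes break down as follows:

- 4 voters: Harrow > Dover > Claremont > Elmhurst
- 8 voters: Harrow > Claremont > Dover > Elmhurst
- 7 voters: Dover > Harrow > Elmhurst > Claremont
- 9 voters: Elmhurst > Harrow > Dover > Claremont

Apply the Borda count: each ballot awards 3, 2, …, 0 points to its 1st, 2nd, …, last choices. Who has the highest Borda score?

Harrow

Borda scores:
  Dover: 4·2 + 8·1 + 7·3 + 9·1 = 46
  Harrow: 4·3 + 8·3 + 7·2 + 9·2 = 68
  Elmhurst: 4·0 + 8·0 + 7·1 + 9·3 = 34
  Claremont: 4·1 + 8·2 + 7·0 + 9·0 = 20
Harrow has the highest total.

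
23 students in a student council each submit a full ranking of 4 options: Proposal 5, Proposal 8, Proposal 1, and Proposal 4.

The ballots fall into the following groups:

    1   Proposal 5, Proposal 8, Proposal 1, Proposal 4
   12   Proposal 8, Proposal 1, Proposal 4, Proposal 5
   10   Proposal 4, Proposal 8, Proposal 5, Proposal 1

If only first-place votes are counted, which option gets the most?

Proposal 8

First-place vote totals:
  Proposal 5: 1
  Proposal 8: 12
  Proposal 1: 0
  Proposal 4: 10
Proposal 8 has the most first-place votes.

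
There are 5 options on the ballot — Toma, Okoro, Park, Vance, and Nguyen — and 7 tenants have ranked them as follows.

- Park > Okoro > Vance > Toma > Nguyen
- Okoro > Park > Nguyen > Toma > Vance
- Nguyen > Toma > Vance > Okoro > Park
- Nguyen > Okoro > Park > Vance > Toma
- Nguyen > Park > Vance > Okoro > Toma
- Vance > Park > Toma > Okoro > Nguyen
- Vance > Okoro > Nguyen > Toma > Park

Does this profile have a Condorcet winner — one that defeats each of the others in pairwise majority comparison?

Head-to-head results (7 voters total):
Toma vs Okoro: Okoro wins 5–2.
Toma vs Park: Park wins 5–2.
Toma vs Vance: Vance wins 5–2.
Toma vs Nguyen: Nguyen wins 5–2.
Okoro vs Park: Okoro wins 4–3.
Okoro vs Vance: Vance wins 4–3.
Okoro vs Nguyen: Okoro wins 4–3.
Park vs Vance: Park wins 4–3.
Park vs Nguyen: Nguyen wins 4–3.
Vance vs Nguyen: Nguyen wins 4–3.
No candidate beats all others: Okoro beats Park beats Vance beats Okoro, a majority cycle.

No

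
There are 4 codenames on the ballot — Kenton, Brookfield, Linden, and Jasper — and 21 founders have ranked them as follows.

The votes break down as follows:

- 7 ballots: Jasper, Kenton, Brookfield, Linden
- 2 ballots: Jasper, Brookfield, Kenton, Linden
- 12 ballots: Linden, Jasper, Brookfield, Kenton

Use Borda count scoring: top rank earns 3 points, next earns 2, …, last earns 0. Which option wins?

Jasper

Borda scores:
  Kenton: 7·2 + 2·1 + 12·0 = 16
  Brookfield: 7·1 + 2·2 + 12·1 = 23
  Linden: 7·0 + 2·0 + 12·3 = 36
  Jasper: 7·3 + 2·3 + 12·2 = 51
Jasper has the highest total.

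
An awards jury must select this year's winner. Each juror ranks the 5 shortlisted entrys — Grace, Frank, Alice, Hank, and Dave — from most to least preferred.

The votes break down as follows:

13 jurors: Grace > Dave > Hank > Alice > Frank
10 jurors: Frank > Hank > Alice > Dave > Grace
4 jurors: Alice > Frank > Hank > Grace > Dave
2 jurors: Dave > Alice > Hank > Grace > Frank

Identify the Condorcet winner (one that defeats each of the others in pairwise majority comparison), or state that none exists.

Head-to-head results (29 voters total):
Grace vs Frank: Grace wins 15–14.
Grace vs Alice: Alice wins 16–13.
Grace vs Hank: Hank wins 16–13.
Grace vs Dave: Grace wins 17–12.
Frank vs Alice: Alice wins 19–10.
Frank vs Hank: Hank wins 15–14.
Frank vs Dave: Dave wins 15–14.
Alice vs Hank: Hank wins 23–6.
Alice vs Dave: Dave wins 15–14.
Hank vs Dave: Dave wins 15–14.
No candidate beats all others: Grace beats Dave beats Alice beats Grace, a majority cycle.

No Condorcet winner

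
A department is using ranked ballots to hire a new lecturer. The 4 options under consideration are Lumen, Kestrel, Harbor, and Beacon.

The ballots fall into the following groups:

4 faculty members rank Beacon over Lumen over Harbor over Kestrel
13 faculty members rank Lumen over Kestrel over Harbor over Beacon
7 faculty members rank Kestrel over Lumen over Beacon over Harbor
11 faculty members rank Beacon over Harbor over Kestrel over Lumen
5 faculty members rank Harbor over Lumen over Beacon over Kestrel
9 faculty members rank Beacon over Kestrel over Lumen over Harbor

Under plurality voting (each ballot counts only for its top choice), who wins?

First-place vote totals:
  Lumen: 13
  Kestrel: 7
  Harbor: 5
  Beacon: 24
Beacon has the most first-place votes.

Beacon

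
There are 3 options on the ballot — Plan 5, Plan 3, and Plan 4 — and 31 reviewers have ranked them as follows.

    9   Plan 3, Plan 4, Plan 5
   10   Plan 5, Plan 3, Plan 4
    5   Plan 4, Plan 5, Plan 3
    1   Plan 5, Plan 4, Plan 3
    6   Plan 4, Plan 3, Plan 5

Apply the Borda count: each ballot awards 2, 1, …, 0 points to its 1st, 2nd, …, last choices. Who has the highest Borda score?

Plan 3

Borda scores:
  Plan 5: 9·0 + 10·2 + 5·1 + 2 + 6·0 = 27
  Plan 3: 9·2 + 10·1 + 5·0 + 0 + 6·1 = 34
  Plan 4: 9·1 + 10·0 + 5·2 + 1 + 6·2 = 32
Plan 3 has the highest total.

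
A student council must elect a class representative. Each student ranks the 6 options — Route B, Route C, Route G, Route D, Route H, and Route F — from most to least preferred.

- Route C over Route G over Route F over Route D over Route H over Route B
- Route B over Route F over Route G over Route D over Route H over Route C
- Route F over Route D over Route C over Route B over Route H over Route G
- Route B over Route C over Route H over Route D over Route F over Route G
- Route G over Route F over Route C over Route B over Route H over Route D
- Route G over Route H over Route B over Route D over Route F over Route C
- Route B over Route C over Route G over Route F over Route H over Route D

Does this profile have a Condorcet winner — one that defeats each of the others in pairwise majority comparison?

Head-to-head results (7 voters total):
Route B vs Route C: Route B wins 4–3.
Route B vs Route G: Route B wins 4–3.
Route B vs Route D: Route B wins 5–2.
Route B vs Route H: Route B wins 5–2.
Route B vs Route F: Route B wins 4–3.
Route C vs Route G: Route C wins 4–3.
Route C vs Route D: Route C wins 4–3.
Route C vs Route H: Route C wins 5–2.
Route C vs Route F: Route F wins 4–3.
Route G vs Route D: Route G wins 5–2.
Route G vs Route H: Route G wins 5–2.
Route G vs Route F: Route G wins 4–3.
Route D vs Route H: Route H wins 4–3.
Route D vs Route F: Route F wins 5–2.
Route H vs Route F: Route F wins 5–2.
Route B beats each rival — Route C (4–3), Route G (4–3), Route D (5–2), Route H (5–2), Route F (4–3) — so Route B is the Condorcet winner.

Yes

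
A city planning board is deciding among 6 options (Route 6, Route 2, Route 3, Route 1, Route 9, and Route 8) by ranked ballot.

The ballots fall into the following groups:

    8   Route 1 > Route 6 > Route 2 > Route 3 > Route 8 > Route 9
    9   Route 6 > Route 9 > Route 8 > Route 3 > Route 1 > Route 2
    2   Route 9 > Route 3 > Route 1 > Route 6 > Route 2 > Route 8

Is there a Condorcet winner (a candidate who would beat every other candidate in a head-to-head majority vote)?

Head-to-head results (19 voters total):
Route 6 vs Route 2: Route 6 wins 19–0.
Route 6 vs Route 3: Route 6 wins 17–2.
Route 6 vs Route 1: Route 1 wins 10–9.
Route 6 vs Route 9: Route 6 wins 17–2.
Route 6 vs Route 8: Route 6 wins 19–0.
Route 2 vs Route 3: Route 3 wins 11–8.
Route 2 vs Route 1: Route 1 wins 19–0.
Route 2 vs Route 9: Route 9 wins 11–8.
Route 2 vs Route 8: Route 2 wins 10–9.
Route 3 vs Route 1: Route 3 wins 11–8.
Route 3 vs Route 9: Route 9 wins 11–8.
Route 3 vs Route 8: Route 3 wins 10–9.
Route 1 vs Route 9: Route 9 wins 11–8.
Route 1 vs Route 8: Route 1 wins 10–9.
Route 9 vs Route 8: Route 9 wins 11–8.
No candidate beats all others: Route 6 beats Route 3 beats Route 1 beats Route 6, a majority cycle.

No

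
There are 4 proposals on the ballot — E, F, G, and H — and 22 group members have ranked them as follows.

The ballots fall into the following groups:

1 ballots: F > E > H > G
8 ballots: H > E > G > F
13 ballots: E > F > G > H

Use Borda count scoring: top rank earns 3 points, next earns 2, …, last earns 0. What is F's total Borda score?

29

Borda scores:
  E: 2 + 8·2 + 13·3 = 57
  F: 3 + 8·0 + 13·2 = 29
  G: 0 + 8·1 + 13·1 = 21
  H: 1 + 8·3 + 13·0 = 25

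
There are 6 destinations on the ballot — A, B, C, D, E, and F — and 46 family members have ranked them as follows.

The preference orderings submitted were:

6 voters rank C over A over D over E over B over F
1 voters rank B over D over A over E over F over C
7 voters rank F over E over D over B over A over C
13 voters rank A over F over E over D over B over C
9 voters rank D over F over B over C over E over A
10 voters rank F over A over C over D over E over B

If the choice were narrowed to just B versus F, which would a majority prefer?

F

Ballots ranking B above F: 6+1 = 7.
Ballots ranking F above B: 7+13+9+10 = 39.
F wins the head-to-head, 39–7.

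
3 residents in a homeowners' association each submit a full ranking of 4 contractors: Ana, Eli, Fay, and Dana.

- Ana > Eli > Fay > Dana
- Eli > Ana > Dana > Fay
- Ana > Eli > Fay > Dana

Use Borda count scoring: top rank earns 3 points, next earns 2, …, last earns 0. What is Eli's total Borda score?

7

Borda scores:
  Ana: 3 + 2 + 3 = 8
  Eli: 2 + 3 + 2 = 7
  Fay: 1 + 0 + 1 = 2
  Dana: 0 + 1 + 0 = 1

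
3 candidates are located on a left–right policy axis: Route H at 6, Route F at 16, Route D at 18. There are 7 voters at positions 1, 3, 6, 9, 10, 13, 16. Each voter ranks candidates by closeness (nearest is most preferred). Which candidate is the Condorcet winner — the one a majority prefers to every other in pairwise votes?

With single-peaked preferences on a line, the Condorcet winner is the candidate closest to the median voter.
The median voter (position 9) is closest to Route H at 6.
Check: Route H vs Route F — voters closer to Route H: 5 of 7.

Route H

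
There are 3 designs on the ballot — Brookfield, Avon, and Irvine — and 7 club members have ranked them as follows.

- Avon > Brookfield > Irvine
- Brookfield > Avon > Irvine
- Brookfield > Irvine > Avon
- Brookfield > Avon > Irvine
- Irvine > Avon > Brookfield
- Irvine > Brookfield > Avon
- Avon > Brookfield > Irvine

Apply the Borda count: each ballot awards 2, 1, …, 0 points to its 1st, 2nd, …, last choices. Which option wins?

Brookfield

Borda scores:
  Brookfield: 1 + 2 + 2 + 2 + 0 + 1 + 1 = 9
  Avon: 2 + 1 + 0 + 1 + 1 + 0 + 2 = 7
  Irvine: 0 + 0 + 1 + 0 + 2 + 2 + 0 = 5
Brookfield has the highest total.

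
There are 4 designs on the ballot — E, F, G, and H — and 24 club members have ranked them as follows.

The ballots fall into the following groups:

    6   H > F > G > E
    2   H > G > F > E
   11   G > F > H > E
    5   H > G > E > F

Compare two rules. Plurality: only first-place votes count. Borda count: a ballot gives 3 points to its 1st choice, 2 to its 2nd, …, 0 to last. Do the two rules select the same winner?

No

Plurality first-place counts: E 0, F 0, G 11, H 13 → H.
Borda totals: E 5, F 36, G 53, H 50 → G.
The two rules disagree: plurality picks H, Borda picks G.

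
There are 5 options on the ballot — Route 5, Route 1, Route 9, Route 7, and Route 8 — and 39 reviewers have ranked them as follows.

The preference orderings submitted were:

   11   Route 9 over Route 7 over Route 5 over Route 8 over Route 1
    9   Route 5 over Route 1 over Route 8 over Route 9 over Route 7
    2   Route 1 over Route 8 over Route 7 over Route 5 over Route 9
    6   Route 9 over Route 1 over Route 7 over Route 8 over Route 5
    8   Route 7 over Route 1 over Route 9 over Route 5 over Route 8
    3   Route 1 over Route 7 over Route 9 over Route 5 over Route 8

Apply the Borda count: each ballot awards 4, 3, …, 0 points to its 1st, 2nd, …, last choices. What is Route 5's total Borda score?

Borda scores:
  Route 5: 11·2 + 9·4 + 2·1 + 6·0 + 8·1 + 3·1 = 71
  Route 1: 11·0 + 9·3 + 2·4 + 6·3 + 8·3 + 3·4 = 89
  Route 9: 11·4 + 9·1 + 2·0 + 6·4 + 8·2 + 3·2 = 99
  Route 7: 11·3 + 9·0 + 2·2 + 6·2 + 8·4 + 3·3 = 90
  Route 8: 11·1 + 9·2 + 2·3 + 6·1 + 8·0 + 3·0 = 41

71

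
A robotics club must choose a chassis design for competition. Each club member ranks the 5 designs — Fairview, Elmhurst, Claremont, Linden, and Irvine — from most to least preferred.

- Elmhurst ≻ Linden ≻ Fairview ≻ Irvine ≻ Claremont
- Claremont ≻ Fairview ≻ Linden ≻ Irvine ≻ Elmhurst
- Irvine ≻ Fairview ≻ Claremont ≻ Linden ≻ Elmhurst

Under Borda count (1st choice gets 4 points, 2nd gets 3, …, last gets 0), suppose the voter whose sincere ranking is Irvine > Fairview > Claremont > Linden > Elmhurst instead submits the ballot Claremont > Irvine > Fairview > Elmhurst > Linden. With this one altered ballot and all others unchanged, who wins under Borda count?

Claremont

Borda totals with the altered ballot: Fairview 7, Elmhurst 5, Claremont 8, Linden 5, Irvine 5.
The switch changes the winner from Fairview to Claremont.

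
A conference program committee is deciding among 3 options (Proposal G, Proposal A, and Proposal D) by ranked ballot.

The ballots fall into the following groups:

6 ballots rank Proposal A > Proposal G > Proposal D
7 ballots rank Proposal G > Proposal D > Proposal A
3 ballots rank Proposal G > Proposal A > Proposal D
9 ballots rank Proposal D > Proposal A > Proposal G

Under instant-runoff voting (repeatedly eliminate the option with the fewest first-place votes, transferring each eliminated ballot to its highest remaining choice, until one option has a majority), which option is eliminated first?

Proposal A

Round 1: Proposal G 10, Proposal D 9, Proposal A 6. Proposal A has the fewest and is eliminated.
Round 2: Proposal G 16, Proposal D 9. Proposal G has a majority.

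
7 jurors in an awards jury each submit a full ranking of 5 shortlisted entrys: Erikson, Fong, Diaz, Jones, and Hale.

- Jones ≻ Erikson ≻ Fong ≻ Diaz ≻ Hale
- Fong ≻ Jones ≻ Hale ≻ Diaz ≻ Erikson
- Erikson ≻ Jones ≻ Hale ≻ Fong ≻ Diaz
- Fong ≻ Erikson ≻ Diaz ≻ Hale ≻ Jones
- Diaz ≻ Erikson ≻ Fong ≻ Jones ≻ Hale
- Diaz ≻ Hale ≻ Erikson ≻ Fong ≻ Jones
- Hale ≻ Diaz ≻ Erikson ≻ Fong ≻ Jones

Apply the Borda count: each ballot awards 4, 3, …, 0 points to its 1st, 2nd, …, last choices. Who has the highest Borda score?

Borda scores:
  Erikson: 3 + 0 + 4 + 3 + 3 + 2 + 2 = 17
  Fong: 2 + 4 + 1 + 4 + 2 + 1 + 1 = 15
  Diaz: 1 + 1 + 0 + 2 + 4 + 4 + 3 = 15
  Jones: 4 + 3 + 3 + 0 + 1 + 0 + 0 = 11
  Hale: 0 + 2 + 2 + 1 + 0 + 3 + 4 = 12
Erikson has the highest total.

Erikson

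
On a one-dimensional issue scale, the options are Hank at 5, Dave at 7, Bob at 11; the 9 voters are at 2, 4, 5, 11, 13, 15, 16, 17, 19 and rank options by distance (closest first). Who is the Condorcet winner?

Bob

With single-peaked preferences on a line, the Condorcet winner is the candidate closest to the median voter.
The median voter (position 13) is closest to Bob at 11.
Check: Bob vs Hank — voters closer to Bob: 6 of 9.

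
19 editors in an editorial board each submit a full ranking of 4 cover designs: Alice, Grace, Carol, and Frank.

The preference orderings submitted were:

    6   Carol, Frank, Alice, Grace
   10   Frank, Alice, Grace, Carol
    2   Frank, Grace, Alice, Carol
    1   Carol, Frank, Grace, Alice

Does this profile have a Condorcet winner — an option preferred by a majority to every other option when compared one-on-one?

Yes

Head-to-head results (19 voters total):
Alice vs Grace: Alice wins 16–3.
Alice vs Carol: Alice wins 12–7.
Alice vs Frank: Frank wins 19–0.
Grace vs Carol: Grace wins 12–7.
Grace vs Frank: Frank wins 19–0.
Carol vs Frank: Frank wins 12–7.
Frank beats each rival — Alice (19–0), Grace (19–0), Carol (12–7) — so Frank is the Condorcet winner.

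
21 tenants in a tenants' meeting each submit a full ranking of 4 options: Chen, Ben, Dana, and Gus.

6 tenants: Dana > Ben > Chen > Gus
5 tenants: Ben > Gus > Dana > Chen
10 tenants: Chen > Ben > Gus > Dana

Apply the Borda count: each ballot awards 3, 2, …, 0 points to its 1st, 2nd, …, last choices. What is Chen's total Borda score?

Borda scores:
  Chen: 6·1 + 5·0 + 10·3 = 36
  Ben: 6·2 + 5·3 + 10·2 = 47
  Dana: 6·3 + 5·1 + 10·0 = 23
  Gus: 6·0 + 5·2 + 10·1 = 20

36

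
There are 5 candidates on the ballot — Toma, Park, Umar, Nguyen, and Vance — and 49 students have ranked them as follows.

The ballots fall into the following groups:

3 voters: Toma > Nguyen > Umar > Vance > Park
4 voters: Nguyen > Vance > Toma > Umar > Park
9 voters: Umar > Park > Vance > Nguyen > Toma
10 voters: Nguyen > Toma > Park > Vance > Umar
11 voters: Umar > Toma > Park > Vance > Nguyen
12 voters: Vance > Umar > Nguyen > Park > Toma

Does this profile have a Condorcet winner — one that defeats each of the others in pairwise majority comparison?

No

Head-to-head results (49 voters total):
Toma vs Park: Toma wins 28–21.
Toma vs Umar: Umar wins 32–17.
Toma vs Nguyen: Nguyen wins 35–14.
Toma vs Vance: Vance wins 25–24.
Park vs Umar: Umar wins 39–10.
Park vs Nguyen: Nguyen wins 29–20.
Park vs Vance: Park wins 30–19.
Umar vs Nguyen: Umar wins 32–17.
Umar vs Vance: Vance wins 26–23.
Nguyen vs Vance: Vance wins 32–17.
No candidate beats all others: Toma beats Park beats Vance beats Toma, a majority cycle.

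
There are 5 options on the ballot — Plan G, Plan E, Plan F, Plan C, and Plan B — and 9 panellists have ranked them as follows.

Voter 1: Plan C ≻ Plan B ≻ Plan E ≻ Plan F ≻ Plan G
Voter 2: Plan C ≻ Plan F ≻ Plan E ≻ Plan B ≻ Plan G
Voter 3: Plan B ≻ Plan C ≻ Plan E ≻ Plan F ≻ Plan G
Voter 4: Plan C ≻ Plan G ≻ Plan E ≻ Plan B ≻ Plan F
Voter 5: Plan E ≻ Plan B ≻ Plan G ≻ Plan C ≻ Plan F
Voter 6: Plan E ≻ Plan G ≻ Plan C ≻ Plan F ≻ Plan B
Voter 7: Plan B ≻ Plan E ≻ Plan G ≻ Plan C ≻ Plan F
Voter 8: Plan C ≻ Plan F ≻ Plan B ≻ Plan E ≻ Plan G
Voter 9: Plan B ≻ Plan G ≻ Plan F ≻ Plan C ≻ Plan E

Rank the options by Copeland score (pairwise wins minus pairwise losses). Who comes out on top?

Plan C

Pairwise results:
  Plan G vs Plan E: Plan E wins 7–2.
  Plan G vs Plan F: Plan G wins 5–4.
  Plan G vs Plan C: Plan C wins 5–4.
  Plan G vs Plan B: Plan B wins 7–2.
  Plan E vs Plan F: Plan E wins 6–3.
  Plan E vs Plan C: Plan C wins 6–3.
  Plan E vs Plan B: Plan B wins 5–4.
  Plan F vs Plan C: Plan C wins 8–1.
  Plan F vs Plan B: Plan B wins 6–3.
  Plan C vs Plan B: Plan C wins 5–4.
Copeland scores (wins − losses):
  Plan G: 1 − 3 = -2
  Plan E: 2 − 2 = 0
  Plan F: 0 − 4 = -4
  Plan C: 4 − 0 = 4
  Plan B: 3 − 1 = 2
Plan C has the best Copeland score.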